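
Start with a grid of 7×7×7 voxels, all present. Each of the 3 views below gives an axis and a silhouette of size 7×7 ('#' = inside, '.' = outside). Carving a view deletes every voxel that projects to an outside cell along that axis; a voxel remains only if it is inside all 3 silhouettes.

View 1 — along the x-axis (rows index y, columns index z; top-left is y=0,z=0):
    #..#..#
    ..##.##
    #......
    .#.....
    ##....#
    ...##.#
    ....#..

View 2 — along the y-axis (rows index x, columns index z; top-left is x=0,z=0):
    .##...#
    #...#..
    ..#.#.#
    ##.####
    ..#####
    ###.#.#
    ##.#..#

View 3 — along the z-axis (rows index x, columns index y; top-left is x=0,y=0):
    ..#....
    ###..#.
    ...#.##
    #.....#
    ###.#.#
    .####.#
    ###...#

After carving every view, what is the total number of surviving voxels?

voxel count = 32

before carving: 343 voxels (7×7×7)
V1 x: intersect with YZ mask (16 set) -- 112 left
V2 y: intersect with XZ mask (28 set) -- 69 left
V3 z: intersect with XY mask (24 set) -- 32 left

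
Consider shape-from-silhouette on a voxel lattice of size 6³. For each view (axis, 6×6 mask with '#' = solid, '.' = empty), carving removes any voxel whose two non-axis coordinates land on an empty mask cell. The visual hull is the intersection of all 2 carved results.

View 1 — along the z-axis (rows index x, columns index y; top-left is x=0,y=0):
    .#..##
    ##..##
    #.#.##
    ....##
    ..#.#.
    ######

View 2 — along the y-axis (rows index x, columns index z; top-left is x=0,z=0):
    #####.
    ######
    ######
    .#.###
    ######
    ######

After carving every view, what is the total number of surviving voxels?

before carving: 216 voxels (6×6×6)
after view 1 [z-axis, 21 of 36 cells solid] → remaining = 126
after view 2 [y-axis, 33 of 36 cells solid] → remaining = 119

voxel count = 119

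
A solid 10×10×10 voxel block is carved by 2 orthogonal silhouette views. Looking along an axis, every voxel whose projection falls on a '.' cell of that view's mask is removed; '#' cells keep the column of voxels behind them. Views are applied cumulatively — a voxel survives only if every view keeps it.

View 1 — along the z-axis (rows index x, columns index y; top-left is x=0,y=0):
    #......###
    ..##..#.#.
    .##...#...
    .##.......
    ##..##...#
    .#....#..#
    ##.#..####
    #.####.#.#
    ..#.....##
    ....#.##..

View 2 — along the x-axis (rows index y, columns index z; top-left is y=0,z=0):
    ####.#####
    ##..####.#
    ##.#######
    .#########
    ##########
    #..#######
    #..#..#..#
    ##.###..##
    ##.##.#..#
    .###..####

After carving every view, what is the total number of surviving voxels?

|visual hull| = 303

initial block: 10^3 = 1000
  1. axis=2 (XY plane), |mask|=41  ⇒  voxels=410
  2. axis=0 (YZ plane), |mask|=76  ⇒  voxels=303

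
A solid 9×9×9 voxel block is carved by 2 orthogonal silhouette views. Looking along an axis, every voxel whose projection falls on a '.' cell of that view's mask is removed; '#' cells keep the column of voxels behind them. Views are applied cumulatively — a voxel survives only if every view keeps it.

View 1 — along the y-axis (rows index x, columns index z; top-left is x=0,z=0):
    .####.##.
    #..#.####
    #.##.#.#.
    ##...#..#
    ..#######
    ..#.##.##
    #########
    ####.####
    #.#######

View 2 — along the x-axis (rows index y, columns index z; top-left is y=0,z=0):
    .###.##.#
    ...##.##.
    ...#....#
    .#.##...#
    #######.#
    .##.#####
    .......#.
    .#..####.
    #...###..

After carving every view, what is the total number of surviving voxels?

start: 9×9×9 = 729 voxels
step 1: project along y, AND mask (58/81) → |grid| = 522
step 2: project along x, AND mask (41/81) → |grid| = 261

|visual hull| = 261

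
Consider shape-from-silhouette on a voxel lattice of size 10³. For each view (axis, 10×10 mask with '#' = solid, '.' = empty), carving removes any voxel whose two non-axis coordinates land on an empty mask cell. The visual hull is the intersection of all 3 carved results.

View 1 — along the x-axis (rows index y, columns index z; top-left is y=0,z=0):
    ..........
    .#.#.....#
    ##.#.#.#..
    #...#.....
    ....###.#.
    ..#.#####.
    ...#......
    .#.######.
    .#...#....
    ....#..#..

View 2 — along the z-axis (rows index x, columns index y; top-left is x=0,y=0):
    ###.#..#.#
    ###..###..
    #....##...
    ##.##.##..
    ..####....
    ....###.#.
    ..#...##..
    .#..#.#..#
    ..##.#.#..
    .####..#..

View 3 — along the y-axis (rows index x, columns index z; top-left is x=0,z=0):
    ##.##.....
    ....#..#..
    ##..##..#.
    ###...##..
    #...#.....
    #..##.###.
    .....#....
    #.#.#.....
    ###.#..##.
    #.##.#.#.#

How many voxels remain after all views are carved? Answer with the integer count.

initial block: 10^3 = 1000
step 1: project along x, AND mask (32/100) → |grid| = 320
step 2: project along z, AND mask (45/100) → |grid| = 161
step 3: project along y, AND mask (40/100) → |grid| = 65

voxel count = 65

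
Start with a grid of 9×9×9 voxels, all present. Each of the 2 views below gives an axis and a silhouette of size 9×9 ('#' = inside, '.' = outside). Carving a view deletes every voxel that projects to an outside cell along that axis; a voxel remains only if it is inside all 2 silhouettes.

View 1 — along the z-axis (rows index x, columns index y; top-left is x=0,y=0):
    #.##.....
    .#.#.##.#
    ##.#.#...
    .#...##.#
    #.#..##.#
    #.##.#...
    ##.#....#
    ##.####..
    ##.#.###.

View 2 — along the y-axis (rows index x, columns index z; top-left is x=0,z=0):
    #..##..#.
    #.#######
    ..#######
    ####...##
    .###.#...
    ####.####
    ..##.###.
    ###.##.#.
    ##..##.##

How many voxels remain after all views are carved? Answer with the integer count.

remaining voxels: 248

start: 9×9×9 = 729 voxels
step 1: project along z, AND mask (41/81) → |grid| = 369
step 2: project along y, AND mask (54/81) → |grid| = 248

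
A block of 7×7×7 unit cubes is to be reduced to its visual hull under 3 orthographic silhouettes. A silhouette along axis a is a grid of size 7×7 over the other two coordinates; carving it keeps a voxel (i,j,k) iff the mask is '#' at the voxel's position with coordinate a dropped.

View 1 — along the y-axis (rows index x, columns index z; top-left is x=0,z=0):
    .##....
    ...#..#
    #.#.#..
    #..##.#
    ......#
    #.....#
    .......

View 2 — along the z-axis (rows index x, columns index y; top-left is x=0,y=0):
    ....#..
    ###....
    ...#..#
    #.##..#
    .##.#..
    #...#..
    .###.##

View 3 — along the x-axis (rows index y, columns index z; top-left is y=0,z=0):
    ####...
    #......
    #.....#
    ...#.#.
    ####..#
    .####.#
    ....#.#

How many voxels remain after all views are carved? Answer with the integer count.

full grid |V| = 343
after view 1 [y-axis, 14 of 49 cells solid] → remaining = 98
after view 2 [z-axis, 20 of 49 cells solid] → remaining = 37
after view 3 [x-axis, 21 of 49 cells solid] → remaining = 17

voxel count = 17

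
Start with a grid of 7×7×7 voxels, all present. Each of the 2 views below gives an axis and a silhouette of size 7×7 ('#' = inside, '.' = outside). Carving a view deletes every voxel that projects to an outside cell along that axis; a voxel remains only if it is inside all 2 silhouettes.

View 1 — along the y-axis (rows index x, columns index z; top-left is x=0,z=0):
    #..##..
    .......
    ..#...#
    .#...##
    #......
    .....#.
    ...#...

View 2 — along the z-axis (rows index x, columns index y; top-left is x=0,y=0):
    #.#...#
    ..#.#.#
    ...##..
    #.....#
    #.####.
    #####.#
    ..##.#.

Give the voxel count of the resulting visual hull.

before carving: 343 voxels (7×7×7)
carve view 1 (along y, XZ-mask fill 11/49): 77 voxels remain
carve view 2 (along z, XY-mask fill 24/49): 33 voxels remain

|visual hull| = 33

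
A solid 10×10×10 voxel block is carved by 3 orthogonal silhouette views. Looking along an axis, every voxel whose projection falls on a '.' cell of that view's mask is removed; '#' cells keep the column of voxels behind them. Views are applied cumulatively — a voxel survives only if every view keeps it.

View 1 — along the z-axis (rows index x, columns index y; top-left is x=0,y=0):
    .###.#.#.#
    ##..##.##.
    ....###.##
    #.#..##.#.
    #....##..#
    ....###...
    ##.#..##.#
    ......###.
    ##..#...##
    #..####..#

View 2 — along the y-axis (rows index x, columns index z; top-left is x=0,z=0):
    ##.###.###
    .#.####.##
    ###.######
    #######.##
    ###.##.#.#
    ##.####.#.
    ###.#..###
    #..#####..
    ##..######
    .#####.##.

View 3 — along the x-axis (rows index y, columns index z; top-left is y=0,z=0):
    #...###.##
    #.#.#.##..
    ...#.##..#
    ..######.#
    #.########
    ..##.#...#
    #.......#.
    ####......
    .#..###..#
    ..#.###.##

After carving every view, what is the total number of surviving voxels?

|visual hull| = 187

start: 10×10×10 = 1000 voxels
after view 1 [z-axis, 49 of 100 cells solid] → remaining = 490
after view 2 [y-axis, 75 of 100 cells solid] → remaining = 371
after view 3 [x-axis, 52 of 100 cells solid] → remaining = 187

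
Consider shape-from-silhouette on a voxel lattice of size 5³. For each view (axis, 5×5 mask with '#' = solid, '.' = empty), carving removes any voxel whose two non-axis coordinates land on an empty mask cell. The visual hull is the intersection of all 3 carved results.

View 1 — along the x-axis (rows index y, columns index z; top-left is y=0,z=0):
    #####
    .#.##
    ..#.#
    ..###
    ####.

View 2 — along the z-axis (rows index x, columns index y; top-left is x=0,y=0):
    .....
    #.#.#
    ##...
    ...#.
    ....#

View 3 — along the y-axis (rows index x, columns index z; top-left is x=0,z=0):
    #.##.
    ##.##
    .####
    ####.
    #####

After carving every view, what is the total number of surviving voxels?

full grid |V| = 125
after view 1 [x-axis, 17 of 25 cells solid] → remaining = 85
after view 2 [z-axis, 7 of 25 cells solid] → remaining = 26
after view 3 [y-axis, 20 of 25 cells solid] → remaining = 21

voxel count = 21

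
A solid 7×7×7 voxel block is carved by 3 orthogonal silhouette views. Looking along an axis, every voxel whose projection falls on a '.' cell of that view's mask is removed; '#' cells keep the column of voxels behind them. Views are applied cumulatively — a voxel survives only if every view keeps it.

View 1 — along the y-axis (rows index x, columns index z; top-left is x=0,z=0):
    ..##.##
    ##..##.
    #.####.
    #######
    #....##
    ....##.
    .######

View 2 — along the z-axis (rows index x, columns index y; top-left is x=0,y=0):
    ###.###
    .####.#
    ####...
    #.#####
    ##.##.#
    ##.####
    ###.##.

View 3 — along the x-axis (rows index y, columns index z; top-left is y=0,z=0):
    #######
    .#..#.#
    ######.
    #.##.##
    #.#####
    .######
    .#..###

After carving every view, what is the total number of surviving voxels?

initial block: 7^3 = 343
  1. axis=1 (XZ plane), |mask|=31  ⇒  voxels=217
  2. axis=2 (XY plane), |mask|=37  ⇒  voxels=163
  3. axis=0 (YZ plane), |mask|=37  ⇒  voxels=128

|visual hull| = 128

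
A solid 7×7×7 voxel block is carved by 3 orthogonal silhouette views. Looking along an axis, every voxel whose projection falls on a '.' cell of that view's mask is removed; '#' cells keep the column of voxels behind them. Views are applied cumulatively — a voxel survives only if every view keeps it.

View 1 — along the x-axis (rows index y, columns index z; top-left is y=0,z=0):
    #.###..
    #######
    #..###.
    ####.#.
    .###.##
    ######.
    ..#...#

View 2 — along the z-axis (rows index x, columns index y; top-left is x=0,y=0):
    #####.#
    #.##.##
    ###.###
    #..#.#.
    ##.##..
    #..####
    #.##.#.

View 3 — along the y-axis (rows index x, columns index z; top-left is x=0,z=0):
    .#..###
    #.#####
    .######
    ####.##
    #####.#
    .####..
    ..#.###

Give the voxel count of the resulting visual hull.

remaining voxels: 110

start: 7×7×7 = 343 voxels
  1. axis=0 (YZ plane), |mask|=33  ⇒  voxels=231
  2. axis=2 (XY plane), |mask|=33  ⇒  voxels=153
  3. axis=1 (XZ plane), |mask|=36  ⇒  voxels=110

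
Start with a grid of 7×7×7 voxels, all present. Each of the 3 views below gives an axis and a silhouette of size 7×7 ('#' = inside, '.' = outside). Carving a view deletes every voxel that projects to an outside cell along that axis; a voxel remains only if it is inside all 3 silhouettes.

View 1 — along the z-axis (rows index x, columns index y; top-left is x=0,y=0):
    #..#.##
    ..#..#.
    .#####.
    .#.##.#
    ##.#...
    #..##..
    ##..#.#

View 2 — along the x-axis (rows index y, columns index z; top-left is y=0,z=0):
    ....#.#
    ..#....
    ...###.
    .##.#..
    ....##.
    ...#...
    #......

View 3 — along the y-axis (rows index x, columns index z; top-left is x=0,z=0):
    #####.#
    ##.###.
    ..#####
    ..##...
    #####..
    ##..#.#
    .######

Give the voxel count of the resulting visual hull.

full grid |V| = 343
carve view 1 (along z, XY-mask fill 25/49): 175 voxels remain
carve view 2 (along x, YZ-mask fill 13/49): 47 voxels remain
carve view 3 (along y, XZ-mask fill 33/49): 37 voxels remain

|visual hull| = 37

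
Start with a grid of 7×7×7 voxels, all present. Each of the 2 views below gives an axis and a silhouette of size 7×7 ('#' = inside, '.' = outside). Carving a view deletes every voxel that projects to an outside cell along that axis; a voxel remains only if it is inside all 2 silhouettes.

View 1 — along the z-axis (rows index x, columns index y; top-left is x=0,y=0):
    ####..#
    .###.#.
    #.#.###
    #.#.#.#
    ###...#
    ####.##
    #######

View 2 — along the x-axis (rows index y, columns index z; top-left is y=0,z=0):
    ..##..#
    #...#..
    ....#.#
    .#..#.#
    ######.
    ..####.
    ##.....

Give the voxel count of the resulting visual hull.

full grid |V| = 343
carve view 1 (along z, XY-mask fill 35/49): 245 voxels remain
carve view 2 (along x, YZ-mask fill 22/49): 100 voxels remain

100 voxels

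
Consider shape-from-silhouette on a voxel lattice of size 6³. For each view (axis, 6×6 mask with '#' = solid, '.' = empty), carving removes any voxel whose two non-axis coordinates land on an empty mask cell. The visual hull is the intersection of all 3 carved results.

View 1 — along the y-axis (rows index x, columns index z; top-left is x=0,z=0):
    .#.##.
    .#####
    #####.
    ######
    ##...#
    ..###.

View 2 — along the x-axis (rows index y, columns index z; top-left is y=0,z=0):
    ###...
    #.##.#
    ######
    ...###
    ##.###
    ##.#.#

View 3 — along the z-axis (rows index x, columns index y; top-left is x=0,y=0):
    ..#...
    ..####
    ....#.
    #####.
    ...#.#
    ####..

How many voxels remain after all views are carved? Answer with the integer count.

55 voxels

start: 6×6×6 = 216 voxels
  1. axis=1 (XZ plane), |mask|=25  ⇒  voxels=150
  2. axis=0 (YZ plane), |mask|=25  ⇒  voxels=102
  3. axis=2 (XY plane), |mask|=17  ⇒  voxels=55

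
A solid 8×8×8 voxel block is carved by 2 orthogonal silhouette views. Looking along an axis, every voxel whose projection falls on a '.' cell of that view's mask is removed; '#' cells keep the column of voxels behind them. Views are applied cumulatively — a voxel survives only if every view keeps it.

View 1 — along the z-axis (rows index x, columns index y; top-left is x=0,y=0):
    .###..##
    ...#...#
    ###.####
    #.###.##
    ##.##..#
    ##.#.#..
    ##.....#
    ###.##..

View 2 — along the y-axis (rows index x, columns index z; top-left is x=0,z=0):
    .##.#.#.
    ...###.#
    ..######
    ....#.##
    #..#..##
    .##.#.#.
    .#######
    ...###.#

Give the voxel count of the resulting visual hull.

165 voxels

start: 8×8×8 = 512 voxels
V1 z: intersect with XY mask (37 set) -- 296 left
V2 y: intersect with XZ mask (36 set) -- 165 left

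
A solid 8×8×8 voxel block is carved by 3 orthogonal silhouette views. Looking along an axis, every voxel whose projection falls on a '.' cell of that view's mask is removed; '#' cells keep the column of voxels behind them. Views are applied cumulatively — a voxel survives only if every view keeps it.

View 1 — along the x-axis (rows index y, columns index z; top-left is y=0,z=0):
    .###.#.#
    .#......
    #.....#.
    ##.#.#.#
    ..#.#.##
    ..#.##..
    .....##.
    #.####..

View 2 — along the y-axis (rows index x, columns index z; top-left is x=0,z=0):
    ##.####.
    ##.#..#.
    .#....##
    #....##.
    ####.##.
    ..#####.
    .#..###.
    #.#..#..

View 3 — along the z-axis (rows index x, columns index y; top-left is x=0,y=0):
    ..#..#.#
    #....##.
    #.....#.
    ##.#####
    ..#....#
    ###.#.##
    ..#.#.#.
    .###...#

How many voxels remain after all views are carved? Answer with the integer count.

full grid |V| = 512
[1] x-view keeps 27 columns → grid now 216
[2] y-view keeps 34 columns → grid now 117
[3] z-view keeps 30 columns → grid now 53

53 voxels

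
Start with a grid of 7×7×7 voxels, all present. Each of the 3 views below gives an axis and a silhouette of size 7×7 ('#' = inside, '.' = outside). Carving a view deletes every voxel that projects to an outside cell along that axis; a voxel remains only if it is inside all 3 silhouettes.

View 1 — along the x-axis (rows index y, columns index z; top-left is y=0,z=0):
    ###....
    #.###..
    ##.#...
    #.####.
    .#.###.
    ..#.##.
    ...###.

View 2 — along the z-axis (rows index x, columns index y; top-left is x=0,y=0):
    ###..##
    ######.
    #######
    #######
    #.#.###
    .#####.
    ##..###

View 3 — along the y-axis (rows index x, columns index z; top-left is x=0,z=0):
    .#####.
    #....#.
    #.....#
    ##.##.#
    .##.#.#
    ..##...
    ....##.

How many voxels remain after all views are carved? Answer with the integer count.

63 voxels

before carving: 343 voxels (7×7×7)
V1 x: intersect with YZ mask (25 set) -- 175 left
V2 z: intersect with XY mask (40 set) -- 140 left
V3 y: intersect with XZ mask (22 set) -- 63 left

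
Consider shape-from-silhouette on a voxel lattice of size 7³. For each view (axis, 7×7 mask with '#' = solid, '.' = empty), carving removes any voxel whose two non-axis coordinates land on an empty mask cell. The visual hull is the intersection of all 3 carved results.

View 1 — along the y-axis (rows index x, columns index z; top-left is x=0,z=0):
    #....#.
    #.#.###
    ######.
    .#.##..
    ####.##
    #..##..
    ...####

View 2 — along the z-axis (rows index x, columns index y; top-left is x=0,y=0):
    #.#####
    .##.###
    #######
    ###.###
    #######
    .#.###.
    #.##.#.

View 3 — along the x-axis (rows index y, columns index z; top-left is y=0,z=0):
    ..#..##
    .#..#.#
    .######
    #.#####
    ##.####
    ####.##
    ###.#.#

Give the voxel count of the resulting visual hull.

full grid |V| = 343
after view 1 [y-axis, 29 of 49 cells solid] → remaining = 203
after view 2 [z-axis, 39 of 49 cells solid] → remaining = 167
after view 3 [x-axis, 35 of 49 cells solid] → remaining = 119

|visual hull| = 119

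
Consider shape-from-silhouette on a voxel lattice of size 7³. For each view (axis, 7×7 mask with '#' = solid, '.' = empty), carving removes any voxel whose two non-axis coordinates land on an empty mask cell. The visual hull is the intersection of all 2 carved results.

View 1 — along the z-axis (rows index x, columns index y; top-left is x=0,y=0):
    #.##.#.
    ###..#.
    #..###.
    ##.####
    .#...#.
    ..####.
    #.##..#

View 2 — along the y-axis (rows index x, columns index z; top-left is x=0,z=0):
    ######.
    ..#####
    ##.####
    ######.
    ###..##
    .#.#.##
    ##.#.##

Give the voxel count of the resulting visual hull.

150 voxels

full grid |V| = 343
[1] z-view keeps 28 columns → grid now 196
[2] y-view keeps 37 columns → grid now 150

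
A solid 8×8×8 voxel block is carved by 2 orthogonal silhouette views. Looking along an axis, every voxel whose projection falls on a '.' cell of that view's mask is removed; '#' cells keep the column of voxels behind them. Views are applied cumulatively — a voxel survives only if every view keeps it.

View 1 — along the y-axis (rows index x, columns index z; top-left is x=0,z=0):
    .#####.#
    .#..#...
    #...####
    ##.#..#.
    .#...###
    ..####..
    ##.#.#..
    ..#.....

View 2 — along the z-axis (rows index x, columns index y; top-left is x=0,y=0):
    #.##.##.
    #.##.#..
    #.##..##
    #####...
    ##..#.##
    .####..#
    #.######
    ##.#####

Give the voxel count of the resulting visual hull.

remaining voxels: 158

start: 8×8×8 = 512 voxels
[1] y-view keeps 30 columns → grid now 240
[2] z-view keeps 43 columns → grid now 158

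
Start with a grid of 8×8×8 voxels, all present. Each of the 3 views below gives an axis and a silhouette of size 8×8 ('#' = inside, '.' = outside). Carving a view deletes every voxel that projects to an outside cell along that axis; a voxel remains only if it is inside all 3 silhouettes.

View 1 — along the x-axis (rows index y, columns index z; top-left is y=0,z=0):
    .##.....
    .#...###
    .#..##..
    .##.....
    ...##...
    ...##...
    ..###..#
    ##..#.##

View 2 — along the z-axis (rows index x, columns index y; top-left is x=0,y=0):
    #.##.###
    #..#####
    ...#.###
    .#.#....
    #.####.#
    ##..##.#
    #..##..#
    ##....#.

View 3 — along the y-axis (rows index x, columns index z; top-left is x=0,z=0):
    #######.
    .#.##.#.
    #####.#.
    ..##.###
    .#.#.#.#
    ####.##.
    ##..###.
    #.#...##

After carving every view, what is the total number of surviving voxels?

72 voxels

start: 8×8×8 = 512 voxels
after view 1 [x-axis, 24 of 64 cells solid] → remaining = 192
after view 2 [z-axis, 36 of 64 cells solid] → remaining = 106
after view 3 [y-axis, 41 of 64 cells solid] → remaining = 72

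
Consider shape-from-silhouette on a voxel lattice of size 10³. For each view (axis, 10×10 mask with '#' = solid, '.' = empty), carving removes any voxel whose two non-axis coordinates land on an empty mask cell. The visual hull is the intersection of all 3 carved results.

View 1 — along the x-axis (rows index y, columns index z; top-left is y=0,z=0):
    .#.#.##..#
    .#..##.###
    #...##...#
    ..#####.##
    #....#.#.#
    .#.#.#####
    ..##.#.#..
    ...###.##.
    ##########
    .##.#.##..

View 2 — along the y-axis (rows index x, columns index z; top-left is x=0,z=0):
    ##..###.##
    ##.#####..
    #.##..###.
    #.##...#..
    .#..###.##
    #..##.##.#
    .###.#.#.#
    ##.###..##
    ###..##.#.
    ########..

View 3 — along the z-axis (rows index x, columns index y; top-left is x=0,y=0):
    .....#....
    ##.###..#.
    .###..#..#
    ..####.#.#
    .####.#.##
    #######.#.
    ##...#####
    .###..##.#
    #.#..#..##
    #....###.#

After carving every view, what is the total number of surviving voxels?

before carving: 1000 voxels (10×10×10)
step 1: project along x, AND mask (57/100) → |grid| = 570
step 2: project along y, AND mask (63/100) → |grid| = 357
step 3: project along z, AND mask (56/100) → |grid| = 200

200 voxels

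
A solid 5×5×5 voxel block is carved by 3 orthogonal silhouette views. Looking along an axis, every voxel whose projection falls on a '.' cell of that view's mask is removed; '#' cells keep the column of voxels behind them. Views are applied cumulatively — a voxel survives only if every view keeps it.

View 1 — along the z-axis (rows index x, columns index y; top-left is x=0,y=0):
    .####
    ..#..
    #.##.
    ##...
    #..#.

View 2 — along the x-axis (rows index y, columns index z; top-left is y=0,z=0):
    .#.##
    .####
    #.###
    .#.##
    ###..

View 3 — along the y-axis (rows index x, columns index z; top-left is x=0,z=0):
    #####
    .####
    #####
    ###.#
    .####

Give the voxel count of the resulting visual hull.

|visual hull| = 38

start: 5×5×5 = 125 voxels
carve view 1 (along z, XY-mask fill 12/25): 60 voxels remain
carve view 2 (along x, YZ-mask fill 17/25): 41 voxels remain
carve view 3 (along y, XZ-mask fill 22/25): 38 voxels remain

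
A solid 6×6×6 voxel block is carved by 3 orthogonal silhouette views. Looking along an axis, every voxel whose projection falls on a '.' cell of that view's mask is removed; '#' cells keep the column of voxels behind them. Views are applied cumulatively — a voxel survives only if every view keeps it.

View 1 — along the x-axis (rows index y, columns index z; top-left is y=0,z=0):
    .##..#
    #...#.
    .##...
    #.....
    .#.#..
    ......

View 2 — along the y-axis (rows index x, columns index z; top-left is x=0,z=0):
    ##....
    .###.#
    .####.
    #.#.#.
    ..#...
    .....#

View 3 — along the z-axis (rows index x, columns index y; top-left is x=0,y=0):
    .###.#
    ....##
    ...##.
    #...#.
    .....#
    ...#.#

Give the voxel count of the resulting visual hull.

|visual hull| = 8

initial block: 6^3 = 216
V1 x: intersect with YZ mask (10 set) -- 60 left
V2 y: intersect with XZ mask (15 set) -- 27 left
V3 z: intersect with XY mask (13 set) -- 8 left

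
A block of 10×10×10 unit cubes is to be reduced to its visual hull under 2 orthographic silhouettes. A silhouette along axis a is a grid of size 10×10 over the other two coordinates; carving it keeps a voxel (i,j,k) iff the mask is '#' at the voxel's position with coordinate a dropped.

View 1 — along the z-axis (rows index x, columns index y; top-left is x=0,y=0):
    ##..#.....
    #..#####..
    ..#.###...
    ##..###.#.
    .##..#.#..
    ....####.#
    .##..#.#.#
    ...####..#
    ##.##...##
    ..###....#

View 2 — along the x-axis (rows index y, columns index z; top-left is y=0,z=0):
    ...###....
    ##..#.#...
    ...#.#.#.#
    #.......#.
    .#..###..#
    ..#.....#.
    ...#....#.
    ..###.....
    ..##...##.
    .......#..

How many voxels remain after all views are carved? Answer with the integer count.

145 voxels

before carving: 1000 voxels (10×10×10)
carve view 1 (along z, XY-mask fill 48/100): 480 voxels remain
carve view 2 (along x, YZ-mask fill 30/100): 145 voxels remain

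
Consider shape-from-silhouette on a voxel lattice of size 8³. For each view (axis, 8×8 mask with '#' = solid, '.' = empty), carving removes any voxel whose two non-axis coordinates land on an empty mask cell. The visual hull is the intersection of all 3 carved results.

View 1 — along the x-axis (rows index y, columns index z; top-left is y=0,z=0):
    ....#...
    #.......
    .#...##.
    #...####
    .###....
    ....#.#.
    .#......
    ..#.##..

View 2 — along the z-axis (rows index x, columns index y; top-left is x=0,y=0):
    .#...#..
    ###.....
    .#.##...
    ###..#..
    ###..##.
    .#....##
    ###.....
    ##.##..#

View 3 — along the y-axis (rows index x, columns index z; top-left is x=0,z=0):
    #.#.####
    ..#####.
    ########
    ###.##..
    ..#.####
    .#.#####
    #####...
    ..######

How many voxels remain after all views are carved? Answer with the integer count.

full grid |V| = 512
step 1: project along x, AND mask (19/64) → |grid| = 152
step 2: project along z, AND mask (28/64) → |grid| = 55
step 3: project along y, AND mask (46/64) → |grid| = 41

41 voxels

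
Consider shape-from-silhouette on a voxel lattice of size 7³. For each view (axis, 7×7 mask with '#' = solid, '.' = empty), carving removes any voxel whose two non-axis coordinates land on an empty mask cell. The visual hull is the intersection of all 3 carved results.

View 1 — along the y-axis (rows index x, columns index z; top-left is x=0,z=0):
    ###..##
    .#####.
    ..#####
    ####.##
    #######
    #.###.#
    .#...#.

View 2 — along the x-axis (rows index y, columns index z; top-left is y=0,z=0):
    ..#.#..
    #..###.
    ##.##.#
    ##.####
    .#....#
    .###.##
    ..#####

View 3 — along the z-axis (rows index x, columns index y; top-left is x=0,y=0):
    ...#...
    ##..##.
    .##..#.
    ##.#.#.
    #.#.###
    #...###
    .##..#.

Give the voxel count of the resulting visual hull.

remaining voxels: 71

full grid |V| = 343
[1] y-view keeps 35 columns → grid now 245
[2] x-view keeps 29 columns → grid now 144
[3] z-view keeps 24 columns → grid now 71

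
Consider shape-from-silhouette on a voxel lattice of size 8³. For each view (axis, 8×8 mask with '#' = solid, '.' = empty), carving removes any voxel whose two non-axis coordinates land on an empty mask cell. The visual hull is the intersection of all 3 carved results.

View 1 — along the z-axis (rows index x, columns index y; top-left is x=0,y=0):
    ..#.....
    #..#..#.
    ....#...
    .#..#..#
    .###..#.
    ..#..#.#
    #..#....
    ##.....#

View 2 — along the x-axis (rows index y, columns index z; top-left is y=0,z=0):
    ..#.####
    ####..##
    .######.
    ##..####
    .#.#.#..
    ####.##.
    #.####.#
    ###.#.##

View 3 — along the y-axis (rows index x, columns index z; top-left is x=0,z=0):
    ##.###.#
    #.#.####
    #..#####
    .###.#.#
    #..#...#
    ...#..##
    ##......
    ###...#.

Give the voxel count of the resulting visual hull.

58 voxels

full grid |V| = 512
step 1: project along z, AND mask (20/64) → |grid| = 160
step 2: project along x, AND mask (44/64) → |grid| = 111
step 3: project along y, AND mask (35/64) → |grid| = 58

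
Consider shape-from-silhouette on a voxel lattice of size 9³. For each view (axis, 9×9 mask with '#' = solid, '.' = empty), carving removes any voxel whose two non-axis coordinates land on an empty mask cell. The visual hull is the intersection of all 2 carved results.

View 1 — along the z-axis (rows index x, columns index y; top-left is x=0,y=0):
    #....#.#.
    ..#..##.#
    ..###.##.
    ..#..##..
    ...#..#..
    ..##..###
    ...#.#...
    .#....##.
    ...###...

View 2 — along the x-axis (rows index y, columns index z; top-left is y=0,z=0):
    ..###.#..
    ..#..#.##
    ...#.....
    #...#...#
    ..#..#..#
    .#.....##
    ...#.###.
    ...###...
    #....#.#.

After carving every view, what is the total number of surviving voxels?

full grid |V| = 729
[1] z-view keeps 30 columns → grid now 270
[2] x-view keeps 28 columns → grid now 90

90 voxels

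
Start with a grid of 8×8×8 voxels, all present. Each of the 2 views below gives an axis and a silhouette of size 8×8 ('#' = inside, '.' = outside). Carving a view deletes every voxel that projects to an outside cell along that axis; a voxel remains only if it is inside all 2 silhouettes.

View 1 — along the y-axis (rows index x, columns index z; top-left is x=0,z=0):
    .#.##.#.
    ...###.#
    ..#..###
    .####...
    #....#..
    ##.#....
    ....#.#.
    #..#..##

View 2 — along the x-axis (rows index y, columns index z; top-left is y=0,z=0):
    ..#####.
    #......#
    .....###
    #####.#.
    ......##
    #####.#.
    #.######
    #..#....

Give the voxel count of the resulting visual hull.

before carving: 512 voxels (8×8×8)
step 1: project along y, AND mask (27/64) → |grid| = 216
step 2: project along x, AND mask (33/64) → |grid| = 115

115 voxels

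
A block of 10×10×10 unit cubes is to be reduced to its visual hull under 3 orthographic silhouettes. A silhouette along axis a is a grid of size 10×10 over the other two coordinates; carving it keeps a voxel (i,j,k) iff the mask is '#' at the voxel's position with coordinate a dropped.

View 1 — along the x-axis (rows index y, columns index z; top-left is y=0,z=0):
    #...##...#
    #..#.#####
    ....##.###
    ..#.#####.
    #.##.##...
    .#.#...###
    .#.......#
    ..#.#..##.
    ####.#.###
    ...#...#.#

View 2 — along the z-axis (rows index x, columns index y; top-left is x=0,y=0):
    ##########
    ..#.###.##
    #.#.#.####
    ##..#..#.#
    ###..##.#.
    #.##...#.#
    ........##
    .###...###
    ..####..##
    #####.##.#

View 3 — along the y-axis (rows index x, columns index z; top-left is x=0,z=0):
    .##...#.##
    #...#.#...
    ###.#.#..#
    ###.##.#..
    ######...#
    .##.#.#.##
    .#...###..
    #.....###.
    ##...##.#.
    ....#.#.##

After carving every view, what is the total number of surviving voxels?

full grid |V| = 1000
carve view 1 (along x, YZ-mask fill 49/100): 490 voxels remain
carve view 2 (along z, XY-mask fill 61/100): 296 voxels remain
carve view 3 (along y, XZ-mask fill 50/100): 141 voxels remain

voxel count = 141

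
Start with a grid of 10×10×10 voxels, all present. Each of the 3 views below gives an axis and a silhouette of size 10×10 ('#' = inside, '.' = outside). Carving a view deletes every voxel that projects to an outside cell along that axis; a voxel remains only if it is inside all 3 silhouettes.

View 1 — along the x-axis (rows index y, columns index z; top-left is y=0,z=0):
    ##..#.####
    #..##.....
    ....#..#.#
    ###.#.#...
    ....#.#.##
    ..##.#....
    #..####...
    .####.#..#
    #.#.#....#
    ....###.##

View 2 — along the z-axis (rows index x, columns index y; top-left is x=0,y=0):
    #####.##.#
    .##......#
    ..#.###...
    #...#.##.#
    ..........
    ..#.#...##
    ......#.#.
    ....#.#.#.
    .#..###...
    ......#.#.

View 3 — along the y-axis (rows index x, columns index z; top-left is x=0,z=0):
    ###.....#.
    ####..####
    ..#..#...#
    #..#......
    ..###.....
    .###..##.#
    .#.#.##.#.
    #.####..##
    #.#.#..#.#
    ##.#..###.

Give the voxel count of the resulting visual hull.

voxel count = 61

full grid |V| = 1000
step 1: project along x, AND mask (45/100) → |grid| = 450
step 2: project along z, AND mask (35/100) → |grid| = 153
step 3: project along y, AND mask (49/100) → |grid| = 61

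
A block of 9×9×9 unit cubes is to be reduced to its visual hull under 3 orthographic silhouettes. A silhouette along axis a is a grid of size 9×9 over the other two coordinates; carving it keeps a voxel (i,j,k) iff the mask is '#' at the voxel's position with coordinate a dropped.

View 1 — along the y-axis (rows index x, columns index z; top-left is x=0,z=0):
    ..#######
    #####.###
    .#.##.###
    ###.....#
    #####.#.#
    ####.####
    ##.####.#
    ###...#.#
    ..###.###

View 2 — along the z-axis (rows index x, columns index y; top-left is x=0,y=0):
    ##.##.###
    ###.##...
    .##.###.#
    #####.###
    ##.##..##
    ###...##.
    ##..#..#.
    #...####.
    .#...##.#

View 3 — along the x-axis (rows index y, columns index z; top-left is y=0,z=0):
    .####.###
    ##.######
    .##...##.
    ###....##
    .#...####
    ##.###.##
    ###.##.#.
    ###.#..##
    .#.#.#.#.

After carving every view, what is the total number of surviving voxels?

|visual hull| = 208

initial block: 9^3 = 729
[1] y-view keeps 58 columns → grid now 522
[2] z-view keeps 50 columns → grid now 316
[3] x-view keeps 52 columns → grid now 208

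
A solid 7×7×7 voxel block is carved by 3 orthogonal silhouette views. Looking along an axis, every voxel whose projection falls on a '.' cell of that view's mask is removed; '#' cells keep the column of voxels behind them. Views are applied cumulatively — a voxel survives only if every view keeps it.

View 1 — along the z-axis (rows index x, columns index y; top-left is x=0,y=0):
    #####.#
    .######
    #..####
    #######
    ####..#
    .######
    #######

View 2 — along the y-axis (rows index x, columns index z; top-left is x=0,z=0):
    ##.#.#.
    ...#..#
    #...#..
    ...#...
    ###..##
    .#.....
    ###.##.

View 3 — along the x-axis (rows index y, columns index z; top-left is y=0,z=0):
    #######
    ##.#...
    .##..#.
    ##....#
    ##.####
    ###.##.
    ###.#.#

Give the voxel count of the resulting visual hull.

start: 7×7×7 = 343 voxels
carve view 1 (along z, XY-mask fill 42/49): 294 voxels remain
carve view 2 (along y, XZ-mask fill 20/49): 119 voxels remain
carve view 3 (along x, YZ-mask fill 32/49): 82 voxels remain

|visual hull| = 82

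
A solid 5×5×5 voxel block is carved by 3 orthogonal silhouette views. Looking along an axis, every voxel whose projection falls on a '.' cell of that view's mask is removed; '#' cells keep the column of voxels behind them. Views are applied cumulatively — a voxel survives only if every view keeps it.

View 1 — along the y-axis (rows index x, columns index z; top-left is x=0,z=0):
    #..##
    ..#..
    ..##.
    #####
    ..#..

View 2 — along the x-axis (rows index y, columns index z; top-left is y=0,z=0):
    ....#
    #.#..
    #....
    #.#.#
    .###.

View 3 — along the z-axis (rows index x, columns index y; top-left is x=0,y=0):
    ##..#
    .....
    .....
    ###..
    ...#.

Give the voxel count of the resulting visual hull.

start: 5×5×5 = 125 voxels
[1] y-view keeps 12 columns → grid now 60
[2] x-view keeps 10 columns → grid now 26
[3] z-view keeps 7 columns → grid now 8

|visual hull| = 8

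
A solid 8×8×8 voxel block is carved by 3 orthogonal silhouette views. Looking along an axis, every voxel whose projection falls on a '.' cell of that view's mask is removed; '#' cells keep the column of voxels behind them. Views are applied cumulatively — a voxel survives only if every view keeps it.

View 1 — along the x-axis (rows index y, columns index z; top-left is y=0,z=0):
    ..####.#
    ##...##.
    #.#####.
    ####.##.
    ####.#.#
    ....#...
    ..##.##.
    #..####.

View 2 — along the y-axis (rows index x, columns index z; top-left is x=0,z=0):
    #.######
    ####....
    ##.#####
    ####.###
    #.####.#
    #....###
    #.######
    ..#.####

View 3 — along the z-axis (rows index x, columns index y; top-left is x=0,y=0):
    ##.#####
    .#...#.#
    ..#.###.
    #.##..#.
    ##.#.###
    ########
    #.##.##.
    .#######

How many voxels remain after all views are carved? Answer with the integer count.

before carving: 512 voxels (8×8×8)
carve view 1 (along x, YZ-mask fill 37/64): 296 voxels remain
carve view 2 (along y, XZ-mask fill 47/64): 223 voxels remain
carve view 3 (along z, XY-mask fill 44/64): 143 voxels remain

|visual hull| = 143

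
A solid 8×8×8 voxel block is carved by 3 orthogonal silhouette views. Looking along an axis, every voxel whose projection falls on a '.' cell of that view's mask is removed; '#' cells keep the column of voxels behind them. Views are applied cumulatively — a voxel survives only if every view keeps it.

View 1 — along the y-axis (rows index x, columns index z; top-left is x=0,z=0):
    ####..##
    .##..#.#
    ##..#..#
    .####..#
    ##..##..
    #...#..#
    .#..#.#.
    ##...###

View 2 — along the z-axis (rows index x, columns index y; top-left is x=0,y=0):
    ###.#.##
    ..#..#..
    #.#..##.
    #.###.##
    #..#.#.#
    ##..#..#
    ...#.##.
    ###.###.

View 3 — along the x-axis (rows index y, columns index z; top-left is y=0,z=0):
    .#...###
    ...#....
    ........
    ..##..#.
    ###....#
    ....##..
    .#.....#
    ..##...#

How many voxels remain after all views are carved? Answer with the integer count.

start: 8×8×8 = 512 voxels
carve view 1 (along y, XZ-mask fill 34/64): 272 voxels remain
carve view 2 (along z, XY-mask fill 35/64): 157 voxels remain
carve view 3 (along x, YZ-mask fill 19/64): 52 voxels remain

52 voxels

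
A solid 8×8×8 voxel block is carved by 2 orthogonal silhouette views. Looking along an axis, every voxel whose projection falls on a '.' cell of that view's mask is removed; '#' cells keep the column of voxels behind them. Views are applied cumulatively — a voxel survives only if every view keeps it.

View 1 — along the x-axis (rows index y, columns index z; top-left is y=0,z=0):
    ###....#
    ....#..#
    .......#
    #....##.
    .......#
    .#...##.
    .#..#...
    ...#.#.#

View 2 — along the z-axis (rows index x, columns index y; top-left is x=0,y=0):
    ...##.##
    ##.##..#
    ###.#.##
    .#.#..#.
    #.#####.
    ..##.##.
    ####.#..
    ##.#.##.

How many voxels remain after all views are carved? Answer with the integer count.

initial block: 8^3 = 512
V1 x: intersect with YZ mask (19 set) -- 152 left
V2 z: intersect with XY mask (38 set) -- 92 left

remaining voxels: 92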